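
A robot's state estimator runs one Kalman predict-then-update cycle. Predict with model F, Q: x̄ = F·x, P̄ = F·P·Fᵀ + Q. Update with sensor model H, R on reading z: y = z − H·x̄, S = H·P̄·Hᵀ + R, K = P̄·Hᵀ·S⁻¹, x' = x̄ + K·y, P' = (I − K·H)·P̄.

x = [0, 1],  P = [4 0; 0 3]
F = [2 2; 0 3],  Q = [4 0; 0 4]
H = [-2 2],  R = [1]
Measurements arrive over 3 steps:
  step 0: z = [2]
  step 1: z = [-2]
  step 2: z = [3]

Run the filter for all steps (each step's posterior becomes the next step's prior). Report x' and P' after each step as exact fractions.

step 0: x̄ = F·x = [2, 3]
step 0: P̄ = F·P·Fᵀ + Q = [32 18; 18 31]
step 0: y = z − H·x̄ = [0]
step 0: S = H·P̄·Hᵀ + R = [109]
step 0: K = P̄·Hᵀ·S⁻¹ = [-28/109; 26/109]
step 0: x' = x̄ + K·y = [2, 3]
step 0: P' = (I − K·H)·P̄ = [2704/109 2690/109; 2690/109 2703/109]
step 1: x̄ = F·x = [10, 9]
step 1: P̄ = F·P·Fᵀ + Q = [43584/109 32358/109; 32358/109 24763/109]
step 1: y = z − H·x̄ = [0]
step 1: S = H·P̄·Hᵀ + R = [14633/109]
step 1: K = P̄·Hᵀ·S⁻¹ = [-22452/14633; -15190/14633]
step 1: x' = x̄ + K·y = [10, 9]
step 1: P' = (I − K·H)·P̄ = [1226352/14633 1215126/14633; 1215126/14633 1207531/14633]
step 2: x̄ = F·x = [38, 27]
step 2: P̄ = F·P·Fᵀ + Q = [19515072/14633 14535942/14633; 14535942/14633 10926311/14633]
step 2: y = z − H·x̄ = [25]
step 2: S = H·P̄·Hᵀ + R = [5492629/14633]
step 2: K = P̄·Hᵀ·S⁻¹ = [-9958260/5492629; -7219262/5492629]
step 2: x' = x̄ + K·y = [-40236598/5492629, -32180567/5492629]
step 2: P' = (I − K·H)·P̄ = [548220336/5492629 543241206/5492629; 543241206/5492629 539631575/5492629]

step 0: x' = [2, 3], P' = [2704/109 2690/109; 2690/109 2703/109]
step 1: x' = [10, 9], P' = [1226352/14633 1215126/14633; 1215126/14633 1207531/14633]
step 2: x' = [-40236598/5492629, -32180567/5492629], P' = [548220336/5492629 543241206/5492629; 543241206/5492629 539631575/5492629]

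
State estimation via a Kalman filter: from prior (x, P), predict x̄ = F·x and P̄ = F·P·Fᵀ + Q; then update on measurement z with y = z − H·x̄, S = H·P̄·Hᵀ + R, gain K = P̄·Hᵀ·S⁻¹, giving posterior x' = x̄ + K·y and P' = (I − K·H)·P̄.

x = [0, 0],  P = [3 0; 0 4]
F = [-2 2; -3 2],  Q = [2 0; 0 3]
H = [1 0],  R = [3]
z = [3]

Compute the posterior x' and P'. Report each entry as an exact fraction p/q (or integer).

x̄ = F·x = [0, 0]
P̄ = F·P·Fᵀ + Q = [30 34; 34 46]
y = z − H·x̄ = [3]
S = H·P̄·Hᵀ + R = [33]
K = P̄·Hᵀ·S⁻¹ = [10/11; 34/33]
x' = x̄ + K·y = [30/11, 34/11]
P' = (I − K·H)·P̄ = [30/11 34/11; 34/11 362/33]

x' = [30/11, 34/11]
P' = [30/11 34/11; 34/11 362/33]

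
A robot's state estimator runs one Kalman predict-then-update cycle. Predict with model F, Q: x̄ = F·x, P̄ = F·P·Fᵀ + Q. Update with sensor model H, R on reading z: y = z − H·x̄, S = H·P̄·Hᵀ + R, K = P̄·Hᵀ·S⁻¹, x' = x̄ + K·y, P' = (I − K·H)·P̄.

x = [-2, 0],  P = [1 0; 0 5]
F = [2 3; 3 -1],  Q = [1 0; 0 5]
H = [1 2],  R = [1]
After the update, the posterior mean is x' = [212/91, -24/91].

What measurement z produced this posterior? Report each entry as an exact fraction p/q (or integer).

x̄ = F·x = [-4, -6]
P̄ = F·P·Fᵀ + Q = [50 -9; -9 19]
S = H·P̄·Hᵀ + R = [91]
K = P̄·Hᵀ·S⁻¹ = [32/91; 29/91]
x' − x̄ = [576/91, 522/91] = K·y
y = (KᵀK)⁻¹·Kᵀ·(x' − x̄) = [18]
z = y + H·x̄ = [18] + [-16] = [2]

z = [2]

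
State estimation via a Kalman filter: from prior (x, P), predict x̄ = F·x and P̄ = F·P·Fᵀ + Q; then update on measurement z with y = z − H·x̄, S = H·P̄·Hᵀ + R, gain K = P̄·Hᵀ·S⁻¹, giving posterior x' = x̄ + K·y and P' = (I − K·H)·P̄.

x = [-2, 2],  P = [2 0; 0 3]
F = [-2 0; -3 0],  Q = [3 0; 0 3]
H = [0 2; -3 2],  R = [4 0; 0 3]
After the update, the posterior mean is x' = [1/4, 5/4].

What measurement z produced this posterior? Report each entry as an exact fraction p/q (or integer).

z = [2, 2]

x̄ = F·x = [4, 6]
P̄ = F·P·Fᵀ + Q = [11 12; 12 21]
S = H·P̄·Hᵀ + R = [88 12; 12 42]
K = P̄·Hᵀ·S⁻¹ = [93/296 -45/148; 141/296 1/148]
x' − x̄ = [-15/4, -19/4] = K·y
y = (KᵀK)⁻¹·Kᵀ·(x' − x̄) = [-10, 2]
z = y + H·x̄ = [-10, 2] + [12, 0] = [2, 2]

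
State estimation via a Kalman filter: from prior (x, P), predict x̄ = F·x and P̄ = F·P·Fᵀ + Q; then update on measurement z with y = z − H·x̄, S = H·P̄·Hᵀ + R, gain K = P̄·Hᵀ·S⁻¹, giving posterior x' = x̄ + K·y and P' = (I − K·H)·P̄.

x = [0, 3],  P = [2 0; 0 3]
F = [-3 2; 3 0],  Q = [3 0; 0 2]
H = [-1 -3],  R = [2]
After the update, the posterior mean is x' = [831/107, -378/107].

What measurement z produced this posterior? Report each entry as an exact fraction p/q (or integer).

x̄ = F·x = [6, 0]
P̄ = F·P·Fᵀ + Q = [33 -18; -18 20]
S = H·P̄·Hᵀ + R = [107]
K = P̄·Hᵀ·S⁻¹ = [21/107; -42/107]
x' − x̄ = [189/107, -378/107] = K·y
y = (KᵀK)⁻¹·Kᵀ·(x' − x̄) = [9]
z = y + H·x̄ = [9] + [-6] = [3]

z = [3]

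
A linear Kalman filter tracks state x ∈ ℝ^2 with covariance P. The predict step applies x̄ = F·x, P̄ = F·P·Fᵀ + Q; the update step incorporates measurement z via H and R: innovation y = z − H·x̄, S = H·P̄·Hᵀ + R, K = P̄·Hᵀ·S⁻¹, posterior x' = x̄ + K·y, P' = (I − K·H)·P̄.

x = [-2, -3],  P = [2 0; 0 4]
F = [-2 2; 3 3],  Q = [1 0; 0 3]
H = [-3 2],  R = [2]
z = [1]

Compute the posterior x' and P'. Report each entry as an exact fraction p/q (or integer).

x' = [-1897/311, -2715/311]
P' = [5174/311 7710/311; 7710/311 11643/311]

x̄ = F·x = [-2, -15]
P̄ = F·P·Fᵀ + Q = [25 12; 12 57]
y = z − H·x̄ = [25]
S = H·P̄·Hᵀ + R = [311]
K = P̄·Hᵀ·S⁻¹ = [-51/311; 78/311]
x' = x̄ + K·y = [-1897/311, -2715/311]
P' = (I − K·H)·P̄ = [5174/311 7710/311; 7710/311 11643/311]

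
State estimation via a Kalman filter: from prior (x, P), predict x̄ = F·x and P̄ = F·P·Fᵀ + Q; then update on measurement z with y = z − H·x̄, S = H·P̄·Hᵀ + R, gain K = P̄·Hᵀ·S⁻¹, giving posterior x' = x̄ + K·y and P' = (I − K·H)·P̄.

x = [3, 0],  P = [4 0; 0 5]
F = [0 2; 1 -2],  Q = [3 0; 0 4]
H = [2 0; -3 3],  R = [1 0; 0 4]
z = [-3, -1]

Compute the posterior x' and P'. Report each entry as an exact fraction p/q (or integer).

x̄ = F·x = [0, 3]
P̄ = F·P·Fᵀ + Q = [23 -20; -20 28]
y = z − H·x̄ = [-3, -10]
S = H·P̄·Hᵀ + R = [93 -258; -258 823]
K = P̄·Hᵀ·S⁻¹ = [4576/9975 -43/3325; 4232/9975 1024/3325]
x' = x̄ + K·y = [-4146/3325, -4497/3325]
P' = (I − K·H)·P̄ = [2288/9975 2116/9975; 2116/9975 6212/9975]

x' = [-4146/3325, -4497/3325]
P' = [2288/9975 2116/9975; 2116/9975 6212/9975]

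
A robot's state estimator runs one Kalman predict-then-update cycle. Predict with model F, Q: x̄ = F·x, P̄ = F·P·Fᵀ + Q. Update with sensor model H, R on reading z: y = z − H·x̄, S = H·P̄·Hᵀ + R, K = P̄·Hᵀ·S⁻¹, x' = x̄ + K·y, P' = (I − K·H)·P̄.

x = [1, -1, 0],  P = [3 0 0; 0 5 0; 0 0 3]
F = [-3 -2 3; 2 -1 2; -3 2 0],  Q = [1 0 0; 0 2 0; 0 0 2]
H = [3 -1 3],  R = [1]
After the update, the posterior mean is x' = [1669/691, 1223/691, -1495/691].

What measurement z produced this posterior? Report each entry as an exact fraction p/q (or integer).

x̄ = F·x = [-1, 3, -5]
P̄ = F·P·Fᵀ + Q = [75 10 7; 10 31 -28; 7 -28 49]
S = H·P̄·Hᵀ + R = [1382]
K = P̄·Hᵀ·S⁻¹ = [118/691; -85/1382; 98/691]
x' − x̄ = [2360/691, -850/691, 1960/691] = K·y
y = (KᵀK)⁻¹·Kᵀ·(x' − x̄) = [20]
z = y + H·x̄ = [20] + [-21] = [-1]

z = [-1]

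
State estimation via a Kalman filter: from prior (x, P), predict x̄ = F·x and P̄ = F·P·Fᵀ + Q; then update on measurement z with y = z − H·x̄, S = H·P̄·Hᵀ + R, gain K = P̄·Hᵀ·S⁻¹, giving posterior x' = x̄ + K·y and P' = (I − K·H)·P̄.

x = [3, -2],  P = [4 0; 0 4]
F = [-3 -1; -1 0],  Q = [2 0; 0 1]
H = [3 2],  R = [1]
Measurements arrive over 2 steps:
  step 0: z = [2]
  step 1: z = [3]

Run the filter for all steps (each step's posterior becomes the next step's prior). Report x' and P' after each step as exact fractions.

step 0: x̄ = F·x = [-7, -3]
step 0: P̄ = F·P·Fᵀ + Q = [42 12; 12 5]
step 0: y = z − H·x̄ = [29]
step 0: S = H·P̄·Hᵀ + R = [543]
step 0: K = P̄·Hᵀ·S⁻¹ = [50/181; 46/543]
step 0: x' = x̄ + K·y = [183/181, -295/543]
step 0: P' = (I − K·H)·P̄ = [102/181 -128/181; -128/181 599/543]
step 1: x̄ = F·x = [-1352/543, -183/181]
step 1: P̄ = F·P·Fᵀ + Q = [2135/543 178/181; 178/181 283/181]
step 1: y = z − H·x̄ = [2261/181]
step 1: S = H·P̄·Hᵀ + R = [9854/181]
step 1: K = P̄·Hᵀ·S⁻¹ = [2491/9854; 550/4927]
step 1: x' = x̄ + K·y = [19745/29562, 1889/4927]
step 1: P' = (I − K·H)·P̄ = [13387/29562 -2724/4927; -2724/4927 4361/4927]

step 0: x' = [183/181, -295/543], P' = [102/181 -128/181; -128/181 599/543]
step 1: x' = [19745/29562, 1889/4927], P' = [13387/29562 -2724/4927; -2724/4927 4361/4927]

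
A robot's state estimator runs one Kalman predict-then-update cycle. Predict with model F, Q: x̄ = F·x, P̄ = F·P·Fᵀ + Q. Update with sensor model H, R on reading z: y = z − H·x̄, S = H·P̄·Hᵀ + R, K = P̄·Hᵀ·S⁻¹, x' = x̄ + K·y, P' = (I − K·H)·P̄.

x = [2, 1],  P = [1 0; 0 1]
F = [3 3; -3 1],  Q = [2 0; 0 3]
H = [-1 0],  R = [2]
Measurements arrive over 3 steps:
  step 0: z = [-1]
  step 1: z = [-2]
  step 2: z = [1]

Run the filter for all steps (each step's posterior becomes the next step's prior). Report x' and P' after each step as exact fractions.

step 0: x̄ = F·x = [9, -5]
step 0: P̄ = F·P·Fᵀ + Q = [20 -6; -6 13]
step 0: y = z − H·x̄ = [8]
step 0: S = H·P̄·Hᵀ + R = [22]
step 0: K = P̄·Hᵀ·S⁻¹ = [-10/11; 3/11]
step 0: x' = x̄ + K·y = [19/11, -31/11]
step 0: P' = (I − K·H)·P̄ = [20/11 -6/11; -6/11 125/11]
step 1: x̄ = F·x = [-36/11, -8]
step 1: P̄ = F·P·Fᵀ + Q = [1219/11 21; 21 34]
step 1: y = z − H·x̄ = [-58/11]
step 1: S = H·P̄·Hᵀ + R = [1241/11]
step 1: K = P̄·Hᵀ·S⁻¹ = [-1219/1241; -231/1241]
step 1: x' = x̄ + K·y = [2366/1241, -8710/1241]
step 1: P' = (I − K·H)·P̄ = [2438/1241 462/1241; 462/1241 37343/1241]
step 2: x̄ = F·x = [-19032/1241, -15808/1241]
step 2: P̄ = F·P·Fᵀ + Q = [368827/1241 87315/1241; 87315/1241 60236/1241]
step 2: y = z − H·x̄ = [-17791/1241]
step 2: S = H·P̄·Hᵀ + R = [371309/1241]
step 2: K = P̄·Hᵀ·S⁻¹ = [-368827/371309; -87315/371309]
step 2: x' = x̄ + K·y = [-406891/371309, -3478027/371309]
step 2: P' = (I − K·H)·P̄ = [737654/371309 174630/371309; 174630/371309 11879339/371309]

step 0: x' = [19/11, -31/11], P' = [20/11 -6/11; -6/11 125/11]
step 1: x' = [2366/1241, -8710/1241], P' = [2438/1241 462/1241; 462/1241 37343/1241]
step 2: x' = [-406891/371309, -3478027/371309], P' = [737654/371309 174630/371309; 174630/371309 11879339/371309]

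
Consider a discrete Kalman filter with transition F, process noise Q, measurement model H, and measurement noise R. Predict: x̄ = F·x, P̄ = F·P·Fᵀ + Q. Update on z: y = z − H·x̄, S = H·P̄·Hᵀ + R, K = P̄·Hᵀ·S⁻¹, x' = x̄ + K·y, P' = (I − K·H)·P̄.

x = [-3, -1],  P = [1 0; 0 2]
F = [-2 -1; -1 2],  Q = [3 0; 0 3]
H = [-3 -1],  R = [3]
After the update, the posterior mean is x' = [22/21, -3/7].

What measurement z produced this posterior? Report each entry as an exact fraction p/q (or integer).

z = [-2]

x̄ = F·x = [7, 1]
P̄ = F·P·Fᵀ + Q = [9 -2; -2 12]
S = H·P̄·Hᵀ + R = [84]
K = P̄·Hᵀ·S⁻¹ = [-25/84; -1/14]
x' − x̄ = [-125/21, -10/7] = K·y
y = (KᵀK)⁻¹·Kᵀ·(x' − x̄) = [20]
z = y + H·x̄ = [20] + [-22] = [-2]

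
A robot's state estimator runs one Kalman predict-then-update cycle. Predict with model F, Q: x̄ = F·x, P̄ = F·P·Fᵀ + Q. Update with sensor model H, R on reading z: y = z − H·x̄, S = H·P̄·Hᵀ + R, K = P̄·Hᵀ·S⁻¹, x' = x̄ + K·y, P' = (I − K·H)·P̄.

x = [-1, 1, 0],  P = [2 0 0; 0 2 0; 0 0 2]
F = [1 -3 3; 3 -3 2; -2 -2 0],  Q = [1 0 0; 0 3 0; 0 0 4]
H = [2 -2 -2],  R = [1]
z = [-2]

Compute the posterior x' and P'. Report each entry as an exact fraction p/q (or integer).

x̄ = F·x = [-4, -6, 0]
P̄ = F·P·Fᵀ + Q = [39 36 8; 36 47 0; 8 0 20]
y = z − H·x̄ = [-6]
S = H·P̄·Hᵀ + R = [73]
K = P̄·Hᵀ·S⁻¹ = [-10/73; -22/73; -24/73]
x' = x̄ + K·y = [-232/73, -306/73, 144/73]
P' = (I − K·H)·P̄ = [2747/73 2408/73 344/73; 2408/73 2947/73 -528/73; 344/73 -528/73 884/73]

x' = [-232/73, -306/73, 144/73]
P' = [2747/73 2408/73 344/73; 2408/73 2947/73 -528/73; 344/73 -528/73 884/73]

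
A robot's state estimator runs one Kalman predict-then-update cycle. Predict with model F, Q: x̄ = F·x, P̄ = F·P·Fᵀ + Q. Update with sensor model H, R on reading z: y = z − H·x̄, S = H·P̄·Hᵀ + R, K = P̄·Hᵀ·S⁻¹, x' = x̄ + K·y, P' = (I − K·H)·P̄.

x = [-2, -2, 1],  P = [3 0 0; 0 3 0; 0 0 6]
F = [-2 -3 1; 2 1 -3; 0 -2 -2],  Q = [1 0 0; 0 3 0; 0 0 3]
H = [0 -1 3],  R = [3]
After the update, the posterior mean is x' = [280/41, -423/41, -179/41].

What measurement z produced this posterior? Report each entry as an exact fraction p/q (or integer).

z = [-3]

x̄ = F·x = [11, -9, 2]
P̄ = F·P·Fᵀ + Q = [46 -39 6; -39 72 30; 6 30 39]
S = H·P̄·Hᵀ + R = [246]
K = P̄·Hᵀ·S⁻¹ = [19/82; 3/41; 29/82]
x' − x̄ = [-171/41, -54/41, -261/41] = K·y
y = (KᵀK)⁻¹·Kᵀ·(x' − x̄) = [-18]
z = y + H·x̄ = [-18] + [15] = [-3]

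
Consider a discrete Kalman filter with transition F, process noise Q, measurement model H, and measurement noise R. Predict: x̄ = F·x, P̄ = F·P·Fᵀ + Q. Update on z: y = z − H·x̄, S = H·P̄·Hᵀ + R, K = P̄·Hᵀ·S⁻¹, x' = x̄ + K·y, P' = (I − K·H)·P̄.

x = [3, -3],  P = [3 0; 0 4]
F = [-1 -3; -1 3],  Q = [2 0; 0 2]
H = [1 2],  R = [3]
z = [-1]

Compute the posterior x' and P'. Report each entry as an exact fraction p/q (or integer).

x̄ = F·x = [6, -12]
P̄ = F·P·Fᵀ + Q = [41 -33; -33 41]
y = z − H·x̄ = [17]
S = H·P̄·Hᵀ + R = [76]
K = P̄·Hᵀ·S⁻¹ = [-25/76; 49/76]
x' = x̄ + K·y = [31/76, -79/76]
P' = (I − K·H)·P̄ = [2491/76 -1283/76; -1283/76 715/76]

x' = [31/76, -79/76]
P' = [2491/76 -1283/76; -1283/76 715/76]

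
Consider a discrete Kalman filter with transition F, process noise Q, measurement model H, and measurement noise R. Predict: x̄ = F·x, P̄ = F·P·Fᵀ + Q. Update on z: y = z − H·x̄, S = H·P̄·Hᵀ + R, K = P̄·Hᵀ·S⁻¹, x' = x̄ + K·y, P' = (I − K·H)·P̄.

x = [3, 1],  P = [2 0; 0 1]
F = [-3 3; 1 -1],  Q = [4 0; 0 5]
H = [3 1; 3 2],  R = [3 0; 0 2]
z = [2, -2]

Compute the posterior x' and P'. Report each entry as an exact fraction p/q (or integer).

x' = [33/38, -145/76]
P' = [631/646 -2031/1292; -2031/1292 7563/2584]

x̄ = F·x = [-6, 2]
P̄ = F·P·Fᵀ + Q = [31 -9; -9 8]
y = z − H·x̄ = [18, 12]
S = H·P̄·Hᵀ + R = [236 214; 214 205]
K = P̄·Hᵀ·S⁻¹ = [585/1292 -69/646; -1541/2584 735/1292]
x' = x̄ + K·y = [33/38, -145/76]
P' = (I − K·H)·P̄ = [631/646 -2031/1292; -2031/1292 7563/2584]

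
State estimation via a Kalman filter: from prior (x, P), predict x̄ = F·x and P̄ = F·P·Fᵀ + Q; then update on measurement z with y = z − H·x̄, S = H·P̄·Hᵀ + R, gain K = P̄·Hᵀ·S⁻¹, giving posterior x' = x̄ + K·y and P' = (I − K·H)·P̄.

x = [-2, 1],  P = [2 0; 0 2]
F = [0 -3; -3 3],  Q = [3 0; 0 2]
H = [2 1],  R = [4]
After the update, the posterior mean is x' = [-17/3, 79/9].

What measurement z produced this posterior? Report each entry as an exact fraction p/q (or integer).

x̄ = F·x = [-3, 9]
P̄ = F·P·Fᵀ + Q = [21 -18; -18 38]
S = H·P̄·Hᵀ + R = [54]
K = P̄·Hᵀ·S⁻¹ = [4/9; 1/27]
x' − x̄ = [-8/3, -2/9] = K·y
y = (KᵀK)⁻¹·Kᵀ·(x' − x̄) = [-6]
z = y + H·x̄ = [-6] + [3] = [-3]

z = [-3]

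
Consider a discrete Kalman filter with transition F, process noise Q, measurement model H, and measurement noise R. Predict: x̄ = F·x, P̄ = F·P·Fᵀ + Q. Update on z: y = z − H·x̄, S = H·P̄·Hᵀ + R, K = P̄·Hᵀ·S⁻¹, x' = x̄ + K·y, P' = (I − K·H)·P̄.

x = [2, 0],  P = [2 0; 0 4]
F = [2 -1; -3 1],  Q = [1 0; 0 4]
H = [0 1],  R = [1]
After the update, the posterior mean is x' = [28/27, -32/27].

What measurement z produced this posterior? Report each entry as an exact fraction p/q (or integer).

z = [-1]

x̄ = F·x = [4, -6]
P̄ = F·P·Fᵀ + Q = [13 -16; -16 26]
S = H·P̄·Hᵀ + R = [27]
K = P̄·Hᵀ·S⁻¹ = [-16/27; 26/27]
x' − x̄ = [-80/27, 130/27] = K·y
y = (KᵀK)⁻¹·Kᵀ·(x' − x̄) = [5]
z = y + H·x̄ = [5] + [-6] = [-1]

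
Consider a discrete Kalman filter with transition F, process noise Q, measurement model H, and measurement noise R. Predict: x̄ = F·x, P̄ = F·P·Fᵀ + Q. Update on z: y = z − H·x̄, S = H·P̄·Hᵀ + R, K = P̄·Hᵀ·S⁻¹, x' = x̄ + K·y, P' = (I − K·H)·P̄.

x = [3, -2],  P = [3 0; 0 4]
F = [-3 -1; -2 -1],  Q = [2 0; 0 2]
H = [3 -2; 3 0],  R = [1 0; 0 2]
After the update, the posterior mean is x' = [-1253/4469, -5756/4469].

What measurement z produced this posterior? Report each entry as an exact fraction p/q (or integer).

z = [2, -1]

x̄ = F·x = [-7, -4]
P̄ = F·P·Fᵀ + Q = [33 22; 22 18]
S = H·P̄·Hᵀ + R = [106 165; 165 299]
K = P̄·Hᵀ·S⁻¹ = [110/4469 1419/4469; -1920/4469 2046/4469]
x' − x̄ = [30030/4469, 12120/4469] = K·y
y = (KᵀK)⁻¹·Kᵀ·(x' − x̄) = [15, 20]
z = y + H·x̄ = [15, 20] + [-13, -21] = [2, -1]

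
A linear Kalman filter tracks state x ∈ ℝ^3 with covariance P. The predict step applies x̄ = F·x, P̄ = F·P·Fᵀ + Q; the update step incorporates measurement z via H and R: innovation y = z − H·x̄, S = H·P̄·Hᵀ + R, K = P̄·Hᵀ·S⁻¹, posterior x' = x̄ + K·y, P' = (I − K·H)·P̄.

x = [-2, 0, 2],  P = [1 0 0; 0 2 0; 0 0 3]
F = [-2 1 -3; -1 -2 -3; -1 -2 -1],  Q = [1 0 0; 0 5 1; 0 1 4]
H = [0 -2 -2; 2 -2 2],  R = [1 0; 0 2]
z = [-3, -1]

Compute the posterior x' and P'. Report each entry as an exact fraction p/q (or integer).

x' = [-32174/12943, -3811/12943, 22998/12943]
P' = [158974/12943 77335/12943 -76439/12943; 77335/12943 39965/12943 -37907/12943; -76439/12943 -37907/12943 39076/12943]

x̄ = F·x = [-2, -4, 0]
P̄ = F·P·Fᵀ + Q = [34 25 7; 25 41 19; 7 19 16]
y = z − H·x̄ = [-11, -5]
S = H·P̄·Hᵀ + R = [381 -28; -28 70]
K = P̄·Hᵀ·S⁻¹ = [-256/1849 5200/12943; -588/1849 -537/12943; -334/1849 544/12943]
x' = x̄ + K·y = [-32174/12943, -3811/12943, 22998/12943]
P' = (I − K·H)·P̄ = [158974/12943 77335/12943 -76439/12943; 77335/12943 39965/12943 -37907/12943; -76439/12943 -37907/12943 39076/12943]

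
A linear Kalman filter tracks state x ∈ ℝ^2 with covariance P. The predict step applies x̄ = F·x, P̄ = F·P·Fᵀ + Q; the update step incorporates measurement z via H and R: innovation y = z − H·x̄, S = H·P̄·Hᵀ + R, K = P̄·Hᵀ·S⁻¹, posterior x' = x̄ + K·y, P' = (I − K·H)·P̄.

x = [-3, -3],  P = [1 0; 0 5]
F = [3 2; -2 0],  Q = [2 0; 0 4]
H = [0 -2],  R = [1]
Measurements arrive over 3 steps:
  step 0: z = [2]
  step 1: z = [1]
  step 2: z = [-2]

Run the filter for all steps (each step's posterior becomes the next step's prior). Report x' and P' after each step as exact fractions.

step 0: x̄ = F·x = [-15, 6]
step 0: P̄ = F·P·Fᵀ + Q = [31 -6; -6 8]
step 0: y = z − H·x̄ = [14]
step 0: S = H·P̄·Hᵀ + R = [33]
step 0: K = P̄·Hᵀ·S⁻¹ = [4/11; -16/33]
step 0: x' = x̄ + K·y = [-109/11, -26/33]
step 0: P' = (I − K·H)·P̄ = [293/11 -2/11; -2/11 8/33]
step 1: x̄ = F·x = [-1033/33, 218/11]
step 1: P̄ = F·P·Fᵀ + Q = [7937/33 -1750/11; -1750/11 1216/11]
step 1: y = z − H·x̄ = [447/11]
step 1: S = H·P̄·Hᵀ + R = [4875/11]
step 1: K = P̄·Hᵀ·S⁻¹ = [28/39; -2432/4875]
step 1: x' = x̄ + K·y = [-83/39, -738/1625]
step 1: P' = (I − K·H)·P̄ = [157/13 -14/39; -14/39 1216/4875]
step 2: x̄ = F·x = [-11851/1625, 166/39]
step 2: P̄ = F·P·Fᵀ + Q = [523489/4875 -2770/39; -2770/39 680/13]
step 2: y = z − H·x̄ = [254/39]
step 2: S = H·P̄·Hᵀ + R = [2733/13]
step 2: K = P̄·Hᵀ·S⁻¹ = [5540/8199; -1360/2733]
step 2: x' = x̄ + K·y = [-8892619/3074625, 8326/8199]
step 2: P' = (I − K·H)·P̄ = [35048947/3074625 -2770/8199; -2770/8199 680/2733]

step 0: x' = [-109/11, -26/33], P' = [293/11 -2/11; -2/11 8/33]
step 1: x' = [-83/39, -738/1625], P' = [157/13 -14/39; -14/39 1216/4875]
step 2: x' = [-8892619/3074625, 8326/8199], P' = [35048947/3074625 -2770/8199; -2770/8199 680/2733]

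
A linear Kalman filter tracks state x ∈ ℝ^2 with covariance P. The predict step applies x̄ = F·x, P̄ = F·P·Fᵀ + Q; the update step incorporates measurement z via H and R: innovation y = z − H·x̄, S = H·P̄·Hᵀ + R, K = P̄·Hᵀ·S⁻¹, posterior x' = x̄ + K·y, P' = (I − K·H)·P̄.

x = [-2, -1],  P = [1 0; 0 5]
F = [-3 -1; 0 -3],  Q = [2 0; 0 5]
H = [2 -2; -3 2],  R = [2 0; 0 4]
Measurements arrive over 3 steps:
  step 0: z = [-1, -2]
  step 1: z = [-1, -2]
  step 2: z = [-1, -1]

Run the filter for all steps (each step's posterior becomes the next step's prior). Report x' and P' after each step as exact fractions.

step 0: x̄ = F·x = [7, 3]
step 0: P̄ = F·P·Fᵀ + Q = [16 15; 15 50]
step 0: y = z − H·x̄ = [-9, 13]
step 0: S = H·P̄·Hᵀ + R = [146 -146; -146 168]
step 0: K = P̄·Hᵀ·S⁻¹ = [-573/803 -8/11; -1865/1606 -15/22]
step 0: x' = x̄ + K·y = [3186/803, 3684/803]
step 0: P' = (I − K·H)·P̄ = [3482/803 4055/803; 4055/803 9975/1606]
step 1: x̄ = F·x = [-13242/803, -11052/803]
step 1: P̄ = F·P·Fᵀ + Q = [124523/1606 102915/1606; 102915/1606 97805/1606]
step 1: y = z − H·x̄ = [49/11, -1748/73]
step 1: S = H·P̄·Hᵀ + R = [474/11 -68; -68 25761/146]
step 1: K = P̄·Hᵀ·S⁻¹ = [-1890498/2392285 -2144669/2392285; -588991/478457 -418013/478457]
step 1: x' = x̄ + K·y = [3482872/2392285, 800531/478457]
step 1: P' = (I − K·H)·P̄ = [12359672/2392285 2850034/478457; 2850034/478457 3439025/478457]
step 2: x̄ = F·x = [-14451271/2392285, -2401593/478457]
step 2: P̄ = F·P·Fᵀ + Q = [218717763/2392285 35967381/478457; 35967381/478457 33343510/478457]
step 2: y = z − H·x̄ = [2494327/2392285, -21730168/2392285]
step 2: S = H·P̄·Hᵀ + R = [107830582/2392285 -180807728/2392285; -180807728/2392285 486856347/2392285]
step 2: K = P̄·Hᵀ·S⁻¹ = [-3291204018/4139675821 -3743206929/4139675821; -5117613755/4139675821 -3652803065/4139675821]
step 2: x' = x̄ + K·y = [5562714827/4139675821, 7065186522/4139675821]
step 2: P' = (I − K·H)·P̄ = [21555235752/4139675821 24846439770/4139675821; 24846439770/4139675821 29964053525/4139675821]

step 0: x' = [3186/803, 3684/803], P' = [3482/803 4055/803; 4055/803 9975/1606]
step 1: x' = [3482872/2392285, 800531/478457], P' = [12359672/2392285 2850034/478457; 2850034/478457 3439025/478457]
step 2: x' = [5562714827/4139675821, 7065186522/4139675821], P' = [21555235752/4139675821 24846439770/4139675821; 24846439770/4139675821 29964053525/4139675821]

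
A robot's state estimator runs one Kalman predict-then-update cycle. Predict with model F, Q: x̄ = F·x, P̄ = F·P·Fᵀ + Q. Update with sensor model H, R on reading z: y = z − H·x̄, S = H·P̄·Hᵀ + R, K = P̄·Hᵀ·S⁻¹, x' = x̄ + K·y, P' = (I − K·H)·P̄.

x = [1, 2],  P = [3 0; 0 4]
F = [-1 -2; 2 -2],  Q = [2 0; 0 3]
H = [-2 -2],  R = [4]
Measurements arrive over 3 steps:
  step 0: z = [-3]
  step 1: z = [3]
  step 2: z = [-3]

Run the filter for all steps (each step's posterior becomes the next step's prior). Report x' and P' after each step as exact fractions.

step 0: x' = [-203/146, 405/146], P' = [572/73 -541/73; -541/73 582/73]
step 1: x' = [-26323/14650, 1773/7325], P' = [20626/7325 -19052/7325; -19052/7325 49533/14650]
step 2: x' = [26108/10951, -81915/87608], P' = [203396/76657 -368279/153314; -368279/153314 1924995/613256]

step 0: x̄ = F·x = [-5, -2]
step 0: P̄ = F·P·Fᵀ + Q = [21 10; 10 31]
step 0: y = z − H·x̄ = [-17]
step 0: S = H·P̄·Hᵀ + R = [292]
step 0: K = P̄·Hᵀ·S⁻¹ = [-31/146; -41/146]
step 0: x' = x̄ + K·y = [-203/146, 405/146]
step 0: P' = (I − K·H)·P̄ = [572/73 -541/73; -541/73 582/73]
step 1: x̄ = F·x = [-607/146, -608/73]
step 1: P̄ = F·P·Fᵀ + Q = [882/73 2266/73; 2266/73 9163/73]
step 1: y = z − H·x̄ = [-1604/73]
step 1: S = H·P̄·Hᵀ + R = [58600/73]
step 1: K = P̄·Hᵀ·S⁻¹ = [-787/7325; -11429/29300]
step 1: x' = x̄ + K·y = [-26323/14650, 1773/7325]
step 1: P' = (I − K·H)·P̄ = [20626/7325 -19052/7325; -19052/7325 49533/14650]
step 2: x̄ = F·x = [19231/14650, -29869/7325]
step 2: P̄ = F·P·Fᵀ + Q = [58134/7325 95918/7325; 95918/7325 355961/7325]
step 2: y = z − H·x̄ = [-62482/7325]
step 2: S = H·P̄·Hᵀ + R = [2453024/7325]
step 2: K = P̄·Hᵀ·S⁻¹ = [-38513/306628; -451879/1226512]
step 2: x' = x̄ + K·y = [26108/10951, -81915/87608]
step 2: P' = (I − K·H)·P̄ = [203396/76657 -368279/153314; -368279/153314 1924995/613256]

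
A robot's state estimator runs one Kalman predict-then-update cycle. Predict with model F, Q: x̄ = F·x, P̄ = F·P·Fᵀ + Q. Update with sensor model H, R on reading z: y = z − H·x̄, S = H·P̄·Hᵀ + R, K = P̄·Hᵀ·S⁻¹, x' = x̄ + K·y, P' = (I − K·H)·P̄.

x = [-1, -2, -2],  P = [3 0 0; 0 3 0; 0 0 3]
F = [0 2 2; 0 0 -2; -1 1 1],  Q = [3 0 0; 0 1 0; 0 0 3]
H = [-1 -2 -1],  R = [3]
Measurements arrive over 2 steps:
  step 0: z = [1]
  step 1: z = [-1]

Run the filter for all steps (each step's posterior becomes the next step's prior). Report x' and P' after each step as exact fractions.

step 0: x' = [-169/23, 100/23, -57/23], P' = [1017/46 -336/23 186/23; -336/23 267/23 -186/23; 186/23 -186/23 204/23]
step 1: x' = [15916/13837, -16358/13837, 33655/13837], P' = [221421/13837 -181620/13837 146733/13837; -181620/13837 176805/13837 -160338/13837; 146733/13837 -160338/13837 186822/13837]

step 0: x̄ = F·x = [-8, 4, -3]
step 0: P̄ = F·P·Fᵀ + Q = [27 -12 12; -12 13 -6; 12 -6 12]
step 0: y = z − H·x̄ = [-2]
step 0: S = H·P̄·Hᵀ + R = [46]
step 0: K = P̄·Hᵀ·S⁻¹ = [-15/46; -4/23; -6/23]
step 0: x' = x̄ + K·y = [-169/23, 100/23, -57/23]
step 0: P' = (I − K·H)·P̄ = [1017/46 -336/23 186/23; -336/23 267/23 -186/23; 186/23 -186/23 204/23]
step 1: x̄ = F·x = [86/23, 114/23, 212/23]
step 1: P̄ = F·P·Fᵀ + Q = [465/23 -72/23 498/23; -72/23 839/23 336/23; 498/23 336/23 1953/46]
step 1: y = z − H·x̄ = [503/23]
step 1: S = H·P̄·Hᵀ + R = [13837/46]
step 1: K = P̄·Hᵀ·S⁻¹ = [-1638/13837; -3884/13837; -4293/13837]
step 1: x' = x̄ + K·y = [15916/13837, -16358/13837, 33655/13837]
step 1: P' = (I − K·H)·P̄ = [221421/13837 -181620/13837 146733/13837; -181620/13837 176805/13837 -160338/13837; 146733/13837 -160338/13837 186822/13837]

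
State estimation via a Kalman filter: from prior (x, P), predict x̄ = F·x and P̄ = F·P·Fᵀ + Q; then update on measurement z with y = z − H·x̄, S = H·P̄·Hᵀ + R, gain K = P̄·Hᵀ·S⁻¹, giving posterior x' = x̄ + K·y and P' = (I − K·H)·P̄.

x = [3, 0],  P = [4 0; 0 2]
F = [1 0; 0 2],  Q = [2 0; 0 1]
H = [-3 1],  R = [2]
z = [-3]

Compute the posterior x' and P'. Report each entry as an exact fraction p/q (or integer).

x̄ = F·x = [3, 0]
P̄ = F·P·Fᵀ + Q = [6 0; 0 9]
y = z − H·x̄ = [6]
S = H·P̄·Hᵀ + R = [65]
K = P̄·Hᵀ·S⁻¹ = [-18/65; 9/65]
x' = x̄ + K·y = [87/65, 54/65]
P' = (I − K·H)·P̄ = [66/65 162/65; 162/65 504/65]

x' = [87/65, 54/65]
P' = [66/65 162/65; 162/65 504/65]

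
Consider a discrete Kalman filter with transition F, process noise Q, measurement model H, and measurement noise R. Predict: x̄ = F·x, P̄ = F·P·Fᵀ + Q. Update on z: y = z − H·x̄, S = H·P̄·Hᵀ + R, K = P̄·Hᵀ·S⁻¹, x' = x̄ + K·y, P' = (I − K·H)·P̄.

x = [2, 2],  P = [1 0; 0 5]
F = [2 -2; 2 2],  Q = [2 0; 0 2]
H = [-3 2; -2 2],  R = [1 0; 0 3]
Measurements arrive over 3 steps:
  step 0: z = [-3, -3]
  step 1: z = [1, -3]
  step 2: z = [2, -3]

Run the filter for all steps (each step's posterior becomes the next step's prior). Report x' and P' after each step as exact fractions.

step 0: x' = [874/401, 624/401], P' = [2266/1203 3064/1203; 3064/1203 4366/1203]
step 1: x' = [814034/1916643, 1216148/1916643], P' = [2218130/1916643 3006488/1916643; 3006488/1916643 4432262/1916643]
step 2: x' = [-2792648212/2027221587, -130202504/88140069], P' = [2267648242/2027221587 133265960/88140069; 133265960/88140069 196518602/88140069]

step 0: x̄ = F·x = [0, 8]
step 0: P̄ = F·P·Fᵀ + Q = [26 -16; -16 26]
step 0: y = z − H·x̄ = [-19, -19]
step 0: S = H·P̄·Hᵀ + R = [531 420; 420 339]
step 0: K = P̄·Hᵀ·S⁻¹ = [-670/1203 532/1203; -460/1203 868/1203]
step 0: x' = x̄ + K·y = [874/401, 624/401]
step 0: P' = (I − K·H)·P̄ = [2266/1203 3064/1203; 3064/1203 4366/1203]
step 1: x̄ = F·x = [500/401, 2996/401]
step 1: P̄ = F·P·Fᵀ + Q = [1474/401 -2800/401; -2800/401 53446/1203]
step 1: y = z − H·x̄ = [-4091/401, -6195/401]
step 1: S = H·P̄·Hᵀ + R = [355585/1203 324316/1203; 324316/1203 302281/1203]
step 1: K = P̄·Hᵀ·S⁻¹ = [-641414/1916643 525572/1916643; -154940/1916643 950516/1916643]
step 1: x' = x̄ + K·y = [814034/1916643, 1216148/1916643]
step 1: P' = (I − K·H)·P̄ = [2218130/1916643 3006488/1916643; 3006488/1916643 4432262/1916643]
step 2: x̄ = F·x = [-268076/638881, 4060364/1916643]
step 2: P̄ = F·P·Fᵀ + Q = [2127650/638881 -2952176/638881; -2952176/638881 54486758/1916643]
step 2: y = z − H·x̄ = [-6700126/1916643, -15479113/1916643]
step 2: S = H·P̄·Hᵀ + R = [383588561/1916643 344810012/1916643; 344810012/1916643 320080985/1916643]
step 2: K = P̄·Hᵀ·S⁻¹ = [-672710566/2027221587 531645892/2027221587; -6760676/88140069 42168428/88140069]
step 2: x' = x̄ + K·y = [-2792648212/2027221587, -130202504/88140069]
step 2: P' = (I − K·H)·P̄ = [2267648242/2027221587 133265960/88140069; 133265960/88140069 196518602/88140069]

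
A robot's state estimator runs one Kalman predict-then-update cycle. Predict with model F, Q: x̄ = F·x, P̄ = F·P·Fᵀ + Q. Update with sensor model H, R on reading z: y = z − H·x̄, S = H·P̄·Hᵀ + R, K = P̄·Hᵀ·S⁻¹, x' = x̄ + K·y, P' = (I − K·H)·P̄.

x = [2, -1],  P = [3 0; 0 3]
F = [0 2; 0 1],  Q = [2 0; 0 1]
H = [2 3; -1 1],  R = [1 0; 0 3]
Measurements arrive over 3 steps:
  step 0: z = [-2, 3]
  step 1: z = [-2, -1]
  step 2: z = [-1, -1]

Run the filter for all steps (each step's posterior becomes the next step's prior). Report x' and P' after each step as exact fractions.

step 0: x̄ = F·x = [-2, -1]
step 0: P̄ = F·P·Fᵀ + Q = [14 6; 6 4]
step 0: y = z − H·x̄ = [5, 2]
step 0: S = H·P̄·Hᵀ + R = [165 -22; -22 9]
step 0: K = P̄·Hᵀ·S⁻¹ = [34/143 -4/13; 172/1001 18/91]
step 0: x' = x̄ + K·y = [-204/143, 255/1001]
step 0: P' = (I − K·H)·P̄ = [86/143 -46/143; -46/143 272/1001]
step 1: x̄ = F·x = [510/1001, 255/1001]
step 1: P̄ = F·P·Fᵀ + Q = [3090/1001 544/1001; 544/1001 1273/1001]
step 1: y = z − H·x̄ = [-541/143, -746/1001]
step 1: S = H·P̄·Hᵀ + R = [4478/143 -415/143; -415/143 6278/1001]
step 1: K = P̄·Hᵀ·S⁻¹ = [41606/188163 -57056/188163; 32891/188163 37069/188163]
step 1: x' = x̄ + K·y = [-19016/188163, -104126/188163]
step 1: P' = (I − K·H)·P̄ = [111022/188163 -60146/188163; -60146/188163 51061/188163]
step 2: x̄ = F·x = [-208252/188163, -104126/188163]
step 2: P̄ = F·P·Fᵀ + Q = [580570/188163 102122/188163; 102122/188163 239224/188163]
step 2: y = z − H·x̄ = [540719/188163, -292289/188163]
step 2: S = H·P̄·Hᵀ + R = [5888923/188163 -545590/188163; -545590/188163 1180039/188163]
step 2: K = P̄·Hᵀ·S⁻¹ = [7815978/35349619 -10718828/35349619; 6179208/35349619 6964022/35349619]
step 2: x' = x̄ + K·y = [-12678/35349619, -12622600/35349619]
step 2: P' = (I − K·H)·P̄ = [20857086/35349619 -11299398/35349619; -11299398/35349619 9592668/35349619]

step 0: x' = [-204/143, 255/1001], P' = [86/143 -46/143; -46/143 272/1001]
step 1: x' = [-19016/188163, -104126/188163], P' = [111022/188163 -60146/188163; -60146/188163 51061/188163]
step 2: x' = [-12678/35349619, -12622600/35349619], P' = [20857086/35349619 -11299398/35349619; -11299398/35349619 9592668/35349619]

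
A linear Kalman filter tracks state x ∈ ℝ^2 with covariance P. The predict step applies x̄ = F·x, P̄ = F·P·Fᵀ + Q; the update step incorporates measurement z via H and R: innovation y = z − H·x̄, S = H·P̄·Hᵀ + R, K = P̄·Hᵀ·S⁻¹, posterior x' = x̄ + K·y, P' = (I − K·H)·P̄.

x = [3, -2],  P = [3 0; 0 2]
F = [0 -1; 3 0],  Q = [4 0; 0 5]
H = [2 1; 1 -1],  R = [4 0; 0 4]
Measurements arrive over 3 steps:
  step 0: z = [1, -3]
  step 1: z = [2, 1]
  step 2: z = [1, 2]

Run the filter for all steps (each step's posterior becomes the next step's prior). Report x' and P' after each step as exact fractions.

step 0: x̄ = F·x = [2, 9]
step 0: P̄ = F·P·Fᵀ + Q = [6 0; 0 32]
step 0: y = z − H·x̄ = [-12, 4]
step 0: S = H·P̄·Hᵀ + R = [60 -20; -20 42]
step 0: K = P̄·Hᵀ·S⁻¹ = [78/265 15/53; 88/265 -32/53]
step 0: x' = x̄ + K·y = [-2/5, 13/5]
step 0: P' = (I − K·H)·P̄ = [204/265 -96/265; -96/265 544/265]
step 1: x̄ = F·x = [-13/5, -6/5]
step 1: P̄ = F·P·Fᵀ + Q = [1604/265 288/265; 288/265 3161/265]
step 1: y = z − H·x̄ = [42/5, 12/5]
step 1: S = H·P̄·Hᵀ + R = [11789/265 -241/265; -241/265 5249/265]
step 1: K = P̄·Hᵀ·S⁻¹ = [17611/58323 15431/58323; 17852/58323 -31103/58323]
step 1: x' = x̄ + K·y = [11109/19441, 1774/19441]
step 1: P' = (I − K·H)·P̄ = [44056/58323 -17668/58323; -17668/58323 106744/58323]
step 2: x̄ = F·x = [-1774/19441, 33327/19441]
step 2: P̄ = F·P·Fᵀ + Q = [340036/58323 17668/19441; 17668/19441 229373/19441]
step 2: y = z − H·x̄ = [-10338/19441, 73983/19441]
step 2: S = H·P̄·Hᵀ + R = [2493571/58323 -61051/58323; -61051/58323 1155439/58323]
step 2: K = P̄·Hᵀ·S⁻¹ = [3705863/12334079 3259819/12334079; 3766914/12334079 -6580689/12334079]
step 2: x' = x̄ + K·y = [9309157/12334079, -5902146/12334079]
step 2: P' = (I − K·H)·P̄ = [9287576/12334079 -3751700/12334079; -3751700/12334079 22571056/12334079]

step 0: x' = [-2/5, 13/5], P' = [204/265 -96/265; -96/265 544/265]
step 1: x' = [11109/19441, 1774/19441], P' = [44056/58323 -17668/58323; -17668/58323 106744/58323]
step 2: x' = [9309157/12334079, -5902146/12334079], P' = [9287576/12334079 -3751700/12334079; -3751700/12334079 22571056/12334079]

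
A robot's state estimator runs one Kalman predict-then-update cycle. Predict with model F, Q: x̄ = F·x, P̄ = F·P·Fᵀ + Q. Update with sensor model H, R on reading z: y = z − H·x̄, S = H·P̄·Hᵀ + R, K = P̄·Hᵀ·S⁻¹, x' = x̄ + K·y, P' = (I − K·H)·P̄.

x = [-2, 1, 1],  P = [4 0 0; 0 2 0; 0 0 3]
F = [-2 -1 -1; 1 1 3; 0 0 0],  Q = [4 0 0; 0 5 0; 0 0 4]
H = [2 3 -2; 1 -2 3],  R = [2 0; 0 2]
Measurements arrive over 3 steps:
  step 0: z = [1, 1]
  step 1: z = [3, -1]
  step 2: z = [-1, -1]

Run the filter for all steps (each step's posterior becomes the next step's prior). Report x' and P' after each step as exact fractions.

step 0: x' = [7541/11341, 357/11341, 156/1031], P' = [25638/11341 -33668/11341 -2548/1031; -33668/11341 160778/34023 4104/1031; -2548/1031 4104/1031 3612/1031]
step 1: x' = [-9085167/148560878, 97868742/74280439, 37137657/74280439], P' = [284144643/148560878 -189204897/74280439 -157658255/74280439; -189204897/74280439 314104576/74280439 265188890/74280439; -157658255/74280439 265188890/74280439 235049578/74280439]
step 2: x' = [-193023135337/198601061156, 51889116437/99300530578, 31619059185/99300530578], P' = [380184151029/198601061156 -253002595603/99300530578 -210810301609/99300530578; -253002595603/99300530578 629402054333/148950795867 531357093229/148950795867; -210810301609/99300530578 531357093229/148950795867 470960833931/148950795867]

step 0: x̄ = F·x = [2, 2, 0]
step 0: P̄ = F·P·Fᵀ + Q = [25 -19 0; -19 38 0; 0 0 4]
step 0: y = z − H·x̄ = [-9, 3]
step 0: S = H·P̄·Hᵀ + R = [232 -183; -183 291]
step 0: K = P̄·Hᵀ·S⁻¹ = [3164/11341 4445/11341; 1577/11341 -8132/34023; -4/1031 40/1031]
step 0: x' = x̄ + K·y = [7541/11341, 357/11341, 156/1031]
step 0: P' = (I − K·H)·P̄ = [25638/11341 -33668/11341 -2548/1031; -33668/11341 160778/34023 4104/1031; -2548/1031 4104/1031 3612/1031]
step 1: x̄ = F·x = [-17155/11341, 1186/1031, 0]
step 1: P̄ = F·P·Fᵀ + Q = [254234/34023 -29302/3093 0; -29302/3093 144241/3093 0; 0 0 4]
step 1: y = z − H·x̄ = [29195/11341, 31906/11341]
step 1: S = H·P̄·Hᵀ + R = [12041345/34023 -3168556/11341; -3168556/11341 3061000/11341]
step 1: K = P̄·Hᵀ·S⁻¹ = [15923231/74280439 95014701/297121756; 16763077/74280439 -21847379/148560878; 5075502/74280439 17112699/148560878]
step 1: x' = x̄ + K·y = [-9085167/148560878, 97868742/74280439, 37137657/74280439]
step 1: P' = (I − K·H)·P̄ = [284144643/148560878 -189204897/74280439 -157658255/74280439; -189204897/74280439 314104576/74280439 265188890/74280439; -157658255/74280439 265188890/74280439 235049578/74280439]
step 2: x̄ = F·x = [-125921232/74280439, 409478259/148560878, 0]
step 2: P̄ = F·P·Fᵀ + Q = [557490368/74280439 -692931037/74280439 0; -692931037/74280439 6419598621/148560878 0; 0 0 4]
step 2: y = z − H·x̄ = [-873310727/148560878, 461119052/74280439]
step 2: S = H·P̄·Hᵀ + R = [48280061449/148560878 -19233614626/74280439; -19233614626/74280439 18991068440/74280439]
step 2: K = P̄·Hᵀ·S⁻¹ = [21398483719/99300530578 127332723787/397202122312; 33242094866/148950795867 -88473444767/595803183468; 9859353499/148950795867 67905725843/595803183468]
step 2: x' = x̄ + K·y = [-193023135337/198601061156, 51889116437/99300530578, 31619059185/99300530578]
step 2: P' = (I − K·H)·P̄ = [380184151029/198601061156 -253002595603/99300530578 -210810301609/99300530578; -253002595603/99300530578 629402054333/148950795867 531357093229/148950795867; -210810301609/99300530578 531357093229/148950795867 470960833931/148950795867]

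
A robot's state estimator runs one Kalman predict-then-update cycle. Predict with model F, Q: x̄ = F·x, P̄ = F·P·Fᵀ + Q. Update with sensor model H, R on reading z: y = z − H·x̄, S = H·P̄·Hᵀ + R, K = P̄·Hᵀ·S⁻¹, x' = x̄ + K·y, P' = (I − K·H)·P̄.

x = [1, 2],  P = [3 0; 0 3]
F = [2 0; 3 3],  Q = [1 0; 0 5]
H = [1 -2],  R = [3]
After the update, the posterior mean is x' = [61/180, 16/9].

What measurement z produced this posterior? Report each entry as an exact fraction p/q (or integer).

x̄ = F·x = [2, 9]
P̄ = F·P·Fᵀ + Q = [13 18; 18 59]
S = H·P̄·Hᵀ + R = [180]
K = P̄·Hᵀ·S⁻¹ = [-23/180; -5/9]
x' − x̄ = [-299/180, -65/9] = K·y
y = (KᵀK)⁻¹·Kᵀ·(x' − x̄) = [13]
z = y + H·x̄ = [13] + [-16] = [-3]

z = [-3]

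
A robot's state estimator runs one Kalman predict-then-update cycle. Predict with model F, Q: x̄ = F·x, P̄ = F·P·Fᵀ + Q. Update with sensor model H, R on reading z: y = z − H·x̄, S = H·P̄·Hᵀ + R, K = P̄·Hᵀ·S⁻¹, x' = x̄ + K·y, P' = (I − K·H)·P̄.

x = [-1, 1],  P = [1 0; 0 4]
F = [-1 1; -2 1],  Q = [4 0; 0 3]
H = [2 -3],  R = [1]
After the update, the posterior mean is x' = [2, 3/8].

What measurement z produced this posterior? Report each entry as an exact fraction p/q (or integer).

z = [3]

x̄ = F·x = [2, 3]
P̄ = F·P·Fᵀ + Q = [9 6; 6 11]
S = H·P̄·Hᵀ + R = [64]
K = P̄·Hᵀ·S⁻¹ = [0; -21/64]
x' − x̄ = [0, -21/8] = K·y
y = (KᵀK)⁻¹·Kᵀ·(x' − x̄) = [8]
z = y + H·x̄ = [8] + [-5] = [3]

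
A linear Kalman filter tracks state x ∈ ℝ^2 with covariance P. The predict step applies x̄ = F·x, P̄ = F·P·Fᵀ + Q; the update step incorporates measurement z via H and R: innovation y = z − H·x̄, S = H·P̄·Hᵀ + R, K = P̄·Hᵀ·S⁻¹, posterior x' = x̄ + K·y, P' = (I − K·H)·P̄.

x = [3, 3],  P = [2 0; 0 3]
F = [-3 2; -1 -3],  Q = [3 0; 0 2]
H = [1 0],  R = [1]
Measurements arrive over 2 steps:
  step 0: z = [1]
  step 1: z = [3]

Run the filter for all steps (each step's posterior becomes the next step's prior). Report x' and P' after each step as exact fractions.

step 0: x̄ = F·x = [-3, -12]
step 0: P̄ = F·P·Fᵀ + Q = [33 -12; -12 31]
step 0: y = z − H·x̄ = [4]
step 0: S = H·P̄·Hᵀ + R = [34]
step 0: K = P̄·Hᵀ·S⁻¹ = [33/34; -6/17]
step 0: x' = x̄ + K·y = [15/17, -228/17]
step 0: P' = (I − K·H)·P̄ = [33/34 -6/17; -6/17 455/17]
step 1: x̄ = F·x = [-501/17, 669/17]
step 1: P̄ = F·P·Fᵀ + Q = [4183/34 -5445/34; -5445/34 8219/34]
step 1: y = z − H·x̄ = [552/17]
step 1: S = H·P̄·Hᵀ + R = [4217/34]
step 1: K = P̄·Hᵀ·S⁻¹ = [4183/4217; -5445/4217]
step 1: x' = x̄ + K·y = [11547/4217, -10851/4217]
step 1: P' = (I − K·H)·P̄ = [4183/4217 -5445/4217; -5445/4217 147397/4217]

step 0: x' = [15/17, -228/17], P' = [33/34 -6/17; -6/17 455/17]
step 1: x' = [11547/4217, -10851/4217], P' = [4183/4217 -5445/4217; -5445/4217 147397/4217]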